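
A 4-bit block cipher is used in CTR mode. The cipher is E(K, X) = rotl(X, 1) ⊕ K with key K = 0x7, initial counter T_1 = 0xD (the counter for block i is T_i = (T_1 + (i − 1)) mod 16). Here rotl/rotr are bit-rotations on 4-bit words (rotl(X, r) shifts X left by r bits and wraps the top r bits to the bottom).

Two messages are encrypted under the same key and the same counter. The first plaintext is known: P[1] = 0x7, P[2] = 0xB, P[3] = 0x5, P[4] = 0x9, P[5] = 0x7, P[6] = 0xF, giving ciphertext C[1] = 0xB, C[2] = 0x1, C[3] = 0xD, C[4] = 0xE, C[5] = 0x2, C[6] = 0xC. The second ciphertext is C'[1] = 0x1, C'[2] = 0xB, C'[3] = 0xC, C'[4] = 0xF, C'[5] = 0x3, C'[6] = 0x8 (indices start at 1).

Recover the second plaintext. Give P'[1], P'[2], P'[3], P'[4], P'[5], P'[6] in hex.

P'[1] = 0xD, P'[2] = 0x1, P'[3] = 0x4, P'[4] = 0x8, P'[5] = 0x6, P'[6] = 0xB

In CTR with a reused counter, both messages share the same keystream S_i, so C_i ⊕ C'_i = P_i ⊕ P'_i and thus P'_i = P_i ⊕ C_i ⊕ C'_i.
P'[1]: 0x7 ⊕ 0xB ⊕ 0x1 = 0xD.
P'[2]: 0xB ⊕ 0x1 ⊕ 0xB = 0x1.
P'[3]: 0x5 ⊕ 0xD ⊕ 0xC = 0x4.
P'[4]: 0x9 ⊕ 0xE ⊕ 0xF = 0x8.
P'[5]: 0x7 ⊕ 0x2 ⊕ 0x3 = 0x6.
P'[6]: 0xF ⊕ 0xC ⊕ 0x8 = 0xB.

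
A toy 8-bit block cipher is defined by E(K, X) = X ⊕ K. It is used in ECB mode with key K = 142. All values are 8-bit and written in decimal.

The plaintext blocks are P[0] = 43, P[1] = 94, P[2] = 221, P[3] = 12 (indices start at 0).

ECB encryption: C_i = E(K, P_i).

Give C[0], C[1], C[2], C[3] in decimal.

C[0]: E(K, 43) = 165.
C[1]: E(K, 94) = 208.
C[2]: E(K, 221) = 83.
C[3]: E(K, 12) = 130.

C[0] = 165, C[1] = 208, C[2] = 83, C[3] = 130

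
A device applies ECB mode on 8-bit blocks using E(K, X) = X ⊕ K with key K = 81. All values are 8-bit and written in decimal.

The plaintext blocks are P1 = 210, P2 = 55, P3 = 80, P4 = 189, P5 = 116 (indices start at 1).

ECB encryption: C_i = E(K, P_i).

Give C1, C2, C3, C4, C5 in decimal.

C1 = 131, C2 = 102, C3 = 1, C4 = 236, C5 = 37

C1: E(K, 210) = 131.
C2: E(K, 55) = 102.
C3: E(K, 80) = 1.
C4: E(K, 189) = 236.
C5: E(K, 116) = 37.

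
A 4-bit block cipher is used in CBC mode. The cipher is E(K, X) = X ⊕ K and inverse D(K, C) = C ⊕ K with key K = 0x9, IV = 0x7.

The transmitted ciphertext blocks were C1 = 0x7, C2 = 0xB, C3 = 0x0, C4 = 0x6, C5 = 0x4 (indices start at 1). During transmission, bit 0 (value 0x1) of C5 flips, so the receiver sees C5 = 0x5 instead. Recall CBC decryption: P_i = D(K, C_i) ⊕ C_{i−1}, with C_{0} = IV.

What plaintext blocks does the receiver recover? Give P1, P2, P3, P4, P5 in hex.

Only C5 changed, to 0x5. In CBC, a change in C_i garbles P_i and flips the same bit in P_{i+1}. Decrypting the received ciphertext:
P1: D(K, 0x7) = 0xE; 0xE ⊕ 0x7 = 0x9.
P2: D(K, 0xB) = 0x2; 0x2 ⊕ 0x7 = 0x5.
P3: D(K, 0x0) = 0x9; 0x9 ⊕ 0xB = 0x2.
P4: D(K, 0x6) = 0xF; 0xF ⊕ 0x0 = 0xF.
P5: D(K, 0x5) = 0xC; 0xC ⊕ 0x6 = 0xA.
Blocks that differ from the original plaintext: P5.

P1 = 0x9, P2 = 0x5, P3 = 0x2, P4 = 0xF, P5 = 0xA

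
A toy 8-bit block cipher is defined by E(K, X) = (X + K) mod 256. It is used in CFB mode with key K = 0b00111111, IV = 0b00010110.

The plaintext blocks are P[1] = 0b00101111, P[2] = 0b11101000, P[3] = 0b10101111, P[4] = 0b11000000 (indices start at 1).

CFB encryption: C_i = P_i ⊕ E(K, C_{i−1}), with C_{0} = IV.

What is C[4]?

C[4] = 0b10111110

C[1]: E(K, 0b00010110) = 0b01010101; 0b00101111 ⊕ 0b01010101 = 0b01111010.
C[2]: E(K, 0b01111010) = 0b10111001; 0b11101000 ⊕ 0b10111001 = 0b01010001.
C[3]: E(K, 0b01010001) = 0b10010000; 0b10101111 ⊕ 0b10010000 = 0b00111111.
C[4]: E(K, 0b00111111) = 0b01111110; 0b11000000 ⊕ 0b01111110 = 0b10111110.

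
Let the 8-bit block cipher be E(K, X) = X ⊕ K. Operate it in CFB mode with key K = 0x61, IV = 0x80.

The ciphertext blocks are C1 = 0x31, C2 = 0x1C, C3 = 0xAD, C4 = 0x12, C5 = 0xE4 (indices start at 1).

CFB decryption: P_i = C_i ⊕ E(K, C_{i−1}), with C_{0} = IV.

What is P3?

P3 = 0xD0

P3: E(K, 0x1C) = 0x7D; 0xAD ⊕ 0x7D = 0xD0.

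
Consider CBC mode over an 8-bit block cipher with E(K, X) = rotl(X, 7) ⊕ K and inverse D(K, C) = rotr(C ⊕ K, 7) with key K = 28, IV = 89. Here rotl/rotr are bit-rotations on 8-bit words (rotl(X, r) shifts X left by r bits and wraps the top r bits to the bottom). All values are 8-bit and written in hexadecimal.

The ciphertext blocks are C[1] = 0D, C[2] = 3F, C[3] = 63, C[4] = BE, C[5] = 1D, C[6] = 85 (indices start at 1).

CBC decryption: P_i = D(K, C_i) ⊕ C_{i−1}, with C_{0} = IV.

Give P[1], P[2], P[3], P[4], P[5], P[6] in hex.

P[1] = C3, P[2] = 23, P[3] = A9, P[4] = 4E, P[5] = D4, P[6] = 46

P[1]: D(K, 0D) = 4A; 4A ⊕ 89 = C3.
P[2]: D(K, 3F) = 2E; 2E ⊕ 0D = 23.
P[3]: D(K, 63) = 96; 96 ⊕ 3F = A9.
P[4]: D(K, BE) = 2D; 2D ⊕ 63 = 4E.
P[5]: D(K, 1D) = 6A; 6A ⊕ BE = D4.
P[6]: D(K, 85) = 5B; 5B ⊕ 1D = 46.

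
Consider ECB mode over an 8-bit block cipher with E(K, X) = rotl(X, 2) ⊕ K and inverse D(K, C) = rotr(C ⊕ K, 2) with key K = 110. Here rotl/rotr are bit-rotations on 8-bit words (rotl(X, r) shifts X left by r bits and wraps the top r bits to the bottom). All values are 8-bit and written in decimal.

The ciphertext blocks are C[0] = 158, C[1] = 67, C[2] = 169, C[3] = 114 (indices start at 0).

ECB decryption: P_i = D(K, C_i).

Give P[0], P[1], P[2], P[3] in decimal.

P[0] = 60, P[1] = 75, P[2] = 241, P[3] = 7

P[0]: D(K, 158) = 60.
P[1]: D(K, 67) = 75.
P[2]: D(K, 169) = 241.
P[3]: D(K, 114) = 7.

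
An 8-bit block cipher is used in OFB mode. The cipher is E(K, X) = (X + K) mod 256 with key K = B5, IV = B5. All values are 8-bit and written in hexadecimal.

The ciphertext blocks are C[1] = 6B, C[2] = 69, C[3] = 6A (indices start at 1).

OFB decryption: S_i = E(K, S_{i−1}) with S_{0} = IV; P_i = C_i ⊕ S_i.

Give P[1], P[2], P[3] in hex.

P[1]: S = E(K, B5) = 6A; 6B ⊕ 6A = 01.
P[2]: S = E(K, 6A) = 1F; 69 ⊕ 1F = 76.
P[3]: S = E(K, 1F) = D4; 6A ⊕ D4 = BE.

P[1] = 01, P[2] = 76, P[3] = BE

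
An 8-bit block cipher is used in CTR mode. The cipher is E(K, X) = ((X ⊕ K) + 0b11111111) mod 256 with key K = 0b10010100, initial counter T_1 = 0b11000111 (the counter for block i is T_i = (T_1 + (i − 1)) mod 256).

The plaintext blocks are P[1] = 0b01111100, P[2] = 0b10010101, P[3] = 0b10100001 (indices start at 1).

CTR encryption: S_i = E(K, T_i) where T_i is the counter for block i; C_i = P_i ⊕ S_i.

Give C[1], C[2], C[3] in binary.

C[1] = 0b00101110, C[2] = 0b11001110, C[3] = 0b11111101

C[1]: T = 0b11000111, S = E(K, T) = 0b01010010; 0b01111100 ⊕ 0b01010010 = 0b00101110.
C[2]: T = 0b11001000, S = E(K, T) = 0b01011011; 0b10010101 ⊕ 0b01011011 = 0b11001110.
C[3]: T = 0b11001001, S = E(K, T) = 0b01011100; 0b10100001 ⊕ 0b01011100 = 0b11111101.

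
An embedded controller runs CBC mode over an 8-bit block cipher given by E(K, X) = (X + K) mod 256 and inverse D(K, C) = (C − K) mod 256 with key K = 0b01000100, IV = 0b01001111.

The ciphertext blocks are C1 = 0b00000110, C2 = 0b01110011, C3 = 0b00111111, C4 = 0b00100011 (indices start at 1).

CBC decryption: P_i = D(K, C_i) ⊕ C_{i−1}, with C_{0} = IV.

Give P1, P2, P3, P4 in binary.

P1 = 0b10001101, P2 = 0b00101001, P3 = 0b10001000, P4 = 0b11100000

P1: D(K, 0b00000110) = 0b11000010; 0b11000010 ⊕ 0b01001111 = 0b10001101.
P2: D(K, 0b01110011) = 0b00101111; 0b00101111 ⊕ 0b00000110 = 0b00101001.
P3: D(K, 0b00111111) = 0b11111011; 0b11111011 ⊕ 0b01110011 = 0b10001000.
P4: D(K, 0b00100011) = 0b11011111; 0b11011111 ⊕ 0b00111111 = 0b11100000.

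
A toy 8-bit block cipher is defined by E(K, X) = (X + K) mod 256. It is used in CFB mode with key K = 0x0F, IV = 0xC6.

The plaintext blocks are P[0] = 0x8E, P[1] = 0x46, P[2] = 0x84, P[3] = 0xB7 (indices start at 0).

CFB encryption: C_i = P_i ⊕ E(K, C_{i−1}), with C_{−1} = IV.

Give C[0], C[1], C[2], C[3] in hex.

C[0] = 0x5B, C[1] = 0x2C, C[2] = 0xBF, C[3] = 0x79

C[0]: E(K, 0xC6) = 0xD5; 0x8E ⊕ 0xD5 = 0x5B.
C[1]: E(K, 0x5B) = 0x6A; 0x46 ⊕ 0x6A = 0x2C.
C[2]: E(K, 0x2C) = 0x3B; 0x84 ⊕ 0x3B = 0xBF.
C[3]: E(K, 0xBF) = 0xCE; 0xB7 ⊕ 0xCE = 0x79.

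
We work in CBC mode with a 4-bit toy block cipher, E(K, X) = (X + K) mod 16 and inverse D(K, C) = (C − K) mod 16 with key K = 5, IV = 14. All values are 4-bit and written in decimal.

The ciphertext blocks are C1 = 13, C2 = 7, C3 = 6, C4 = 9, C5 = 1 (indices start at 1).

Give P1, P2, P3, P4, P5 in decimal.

P1 = 6, P2 = 15, P3 = 6, P4 = 2, P5 = 5

CBC decryption: P_i = D(K, C_i) ⊕ C_{i−1}, with C_{0} = IV.
P1: D(K, 13) = 8; 8 ⊕ 14 = 6.
P2: D(K, 7) = 2; 2 ⊕ 13 = 15.
P3: D(K, 6) = 1; 1 ⊕ 7 = 6.
P4: D(K, 9) = 4; 4 ⊕ 6 = 2.
P5: D(K, 1) = 12; 12 ⊕ 9 = 5.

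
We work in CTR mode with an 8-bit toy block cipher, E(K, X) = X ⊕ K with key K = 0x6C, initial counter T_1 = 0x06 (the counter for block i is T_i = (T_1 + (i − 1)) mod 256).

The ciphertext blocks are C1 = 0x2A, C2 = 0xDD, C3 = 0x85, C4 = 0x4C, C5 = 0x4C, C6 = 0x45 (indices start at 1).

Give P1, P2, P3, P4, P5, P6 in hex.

P1 = 0x40, P2 = 0xB6, P3 = 0xE1, P4 = 0x29, P5 = 0x2A, P6 = 0x22

CTR decryption: S_i = E(K, T_i) where T_i is the counter for block i; P_i = C_i ⊕ S_i.
P1: T = 0x06, S = E(K, T) = 0x6A; 0x2A ⊕ 0x6A = 0x40.
P2: T = 0x07, S = E(K, T) = 0x6B; 0xDD ⊕ 0x6B = 0xB6.
P3: T = 0x08, S = E(K, T) = 0x64; 0x85 ⊕ 0x64 = 0xE1.
P4: T = 0x09, S = E(K, T) = 0x65; 0x4C ⊕ 0x65 = 0x29.
P5: T = 0x0A, S = E(K, T) = 0x66; 0x4C ⊕ 0x66 = 0x2A.
P6: T = 0x0B, S = E(K, T) = 0x67; 0x45 ⊕ 0x67 = 0x22.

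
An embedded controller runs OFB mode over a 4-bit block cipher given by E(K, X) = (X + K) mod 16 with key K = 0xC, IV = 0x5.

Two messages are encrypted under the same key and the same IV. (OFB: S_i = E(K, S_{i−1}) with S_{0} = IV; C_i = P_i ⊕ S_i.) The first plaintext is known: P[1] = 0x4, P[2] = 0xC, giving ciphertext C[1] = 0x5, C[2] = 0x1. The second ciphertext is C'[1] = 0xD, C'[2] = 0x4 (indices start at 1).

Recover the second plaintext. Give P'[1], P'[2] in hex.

In OFB with a reused IV, both messages share the same keystream S_i, so C_i ⊕ C'_i = P_i ⊕ P'_i and thus P'_i = P_i ⊕ C_i ⊕ C'_i.
P'[1]: 0x4 ⊕ 0x5 ⊕ 0xD = 0xC.
P'[2]: 0xC ⊕ 0x1 ⊕ 0x4 = 0x9.

P'[1] = 0xC, P'[2] = 0x9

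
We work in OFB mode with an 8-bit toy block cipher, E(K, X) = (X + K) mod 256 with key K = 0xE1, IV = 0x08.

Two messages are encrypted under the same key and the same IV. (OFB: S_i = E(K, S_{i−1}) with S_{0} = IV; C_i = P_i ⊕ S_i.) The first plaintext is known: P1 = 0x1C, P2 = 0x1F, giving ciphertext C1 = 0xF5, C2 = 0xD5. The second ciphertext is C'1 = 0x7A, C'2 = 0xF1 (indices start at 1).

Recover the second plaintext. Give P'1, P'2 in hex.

P'1 = 0x93, P'2 = 0x3B

In OFB with a reused IV, both messages share the same keystream S_i, so C_i ⊕ C'_i = P_i ⊕ P'_i and thus P'_i = P_i ⊕ C_i ⊕ C'_i.
P'1: 0x1C ⊕ 0xF5 ⊕ 0x7A = 0x93.
P'2: 0x1F ⊕ 0xD5 ⊕ 0xF1 = 0x3B.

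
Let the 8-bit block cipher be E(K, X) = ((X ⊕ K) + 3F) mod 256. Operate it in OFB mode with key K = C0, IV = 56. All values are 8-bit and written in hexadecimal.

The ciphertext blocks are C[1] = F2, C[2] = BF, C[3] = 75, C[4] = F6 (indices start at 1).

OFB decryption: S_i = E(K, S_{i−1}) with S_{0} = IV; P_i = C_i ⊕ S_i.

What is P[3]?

P[3] = A6

P[1]: S = E(K, 56) = D5; F2 ⊕ D5 = 27.
P[2]: S = E(K, D5) = 54; BF ⊕ 54 = EB.
P[3]: S = E(K, 54) = D3; 75 ⊕ D3 = A6.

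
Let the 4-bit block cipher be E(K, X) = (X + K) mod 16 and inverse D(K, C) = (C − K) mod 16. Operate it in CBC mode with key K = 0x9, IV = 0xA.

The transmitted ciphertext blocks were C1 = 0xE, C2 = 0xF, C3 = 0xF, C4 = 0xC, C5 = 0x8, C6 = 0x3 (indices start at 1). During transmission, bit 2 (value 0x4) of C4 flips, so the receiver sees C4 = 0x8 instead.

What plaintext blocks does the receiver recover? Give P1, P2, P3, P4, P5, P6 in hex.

P1 = 0xF, P2 = 0x8, P3 = 0x9, P4 = 0x0, P5 = 0x7, P6 = 0x2

CBC decryption: P_i = D(K, C_i) ⊕ C_{i−1}, with C_{0} = IV.
Only C4 changed, to 0x8. In CBC, a change in C_i garbles P_i and flips the same bit in P_{i+1}. Decrypting the received ciphertext:
P1: D(K, 0xE) = 0x5; 0x5 ⊕ 0xA = 0xF.
P2: D(K, 0xF) = 0x6; 0x6 ⊕ 0xE = 0x8.
P3: D(K, 0xF) = 0x6; 0x6 ⊕ 0xF = 0x9.
P4: D(K, 0x8) = 0xF; 0xF ⊕ 0xF = 0x0.
P5: D(K, 0x8) = 0xF; 0xF ⊕ 0x8 = 0x7.
P6: D(K, 0x3) = 0xA; 0xA ⊕ 0x8 = 0x2.
Blocks that differ from the original plaintext: P4, P5.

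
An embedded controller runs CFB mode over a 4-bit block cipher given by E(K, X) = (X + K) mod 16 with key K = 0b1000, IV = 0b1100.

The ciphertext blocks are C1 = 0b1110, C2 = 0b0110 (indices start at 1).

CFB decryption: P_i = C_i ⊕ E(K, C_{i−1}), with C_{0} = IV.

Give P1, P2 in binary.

P1: E(K, 0b1100) = 0b0100; 0b1110 ⊕ 0b0100 = 0b1010.
P2: E(K, 0b1110) = 0b0110; 0b0110 ⊕ 0b0110 = 0b0000.

P1 = 0b1010, P2 = 0b0000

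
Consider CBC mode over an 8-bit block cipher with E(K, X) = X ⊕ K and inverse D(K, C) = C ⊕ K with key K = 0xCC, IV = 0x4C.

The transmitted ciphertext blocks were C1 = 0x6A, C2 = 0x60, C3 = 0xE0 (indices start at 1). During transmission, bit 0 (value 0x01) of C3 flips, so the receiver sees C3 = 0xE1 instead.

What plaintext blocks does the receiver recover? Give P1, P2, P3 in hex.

P1 = 0xEA, P2 = 0xC6, P3 = 0x4D

CBC decryption: P_i = D(K, C_i) ⊕ C_{i−1}, with C_{0} = IV.
Only C3 changed, to 0xE1. In CBC, a change in C_i garbles P_i and flips the same bit in P_{i+1}. Decrypting the received ciphertext:
P1: D(K, 0x6A) = 0xA6; 0xA6 ⊕ 0x4C = 0xEA.
P2: D(K, 0x60) = 0xAC; 0xAC ⊕ 0x6A = 0xC6.
P3: D(K, 0xE1) = 0x2D; 0x2D ⊕ 0x60 = 0x4D.
Blocks that differ from the original plaintext: P3.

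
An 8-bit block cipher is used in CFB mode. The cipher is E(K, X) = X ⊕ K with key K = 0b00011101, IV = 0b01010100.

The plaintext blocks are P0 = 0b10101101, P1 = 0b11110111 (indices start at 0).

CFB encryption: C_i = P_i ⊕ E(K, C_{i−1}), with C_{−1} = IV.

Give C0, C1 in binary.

C0 = 0b11100100, C1 = 0b00001110

C0: E(K, 0b01010100) = 0b01001001; 0b10101101 ⊕ 0b01001001 = 0b11100100.
C1: E(K, 0b11100100) = 0b11111001; 0b11110111 ⊕ 0b11111001 = 0b00001110.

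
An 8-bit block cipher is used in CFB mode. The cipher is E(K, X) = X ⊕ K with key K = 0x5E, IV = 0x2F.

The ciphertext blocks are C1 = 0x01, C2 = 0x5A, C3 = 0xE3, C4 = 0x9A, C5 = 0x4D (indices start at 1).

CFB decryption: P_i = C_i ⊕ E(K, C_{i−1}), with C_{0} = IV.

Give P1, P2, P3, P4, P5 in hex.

P1 = 0x70, P2 = 0x05, P3 = 0xE7, P4 = 0x27, P5 = 0x89

P1: E(K, 0x2F) = 0x71; 0x01 ⊕ 0x71 = 0x70.
P2: E(K, 0x01) = 0x5F; 0x5A ⊕ 0x5F = 0x05.
P3: E(K, 0x5A) = 0x04; 0xE3 ⊕ 0x04 = 0xE7.
P4: E(K, 0xE3) = 0xBD; 0x9A ⊕ 0xBD = 0x27.
P5: E(K, 0x9A) = 0xC4; 0x4D ⊕ 0xC4 = 0x89.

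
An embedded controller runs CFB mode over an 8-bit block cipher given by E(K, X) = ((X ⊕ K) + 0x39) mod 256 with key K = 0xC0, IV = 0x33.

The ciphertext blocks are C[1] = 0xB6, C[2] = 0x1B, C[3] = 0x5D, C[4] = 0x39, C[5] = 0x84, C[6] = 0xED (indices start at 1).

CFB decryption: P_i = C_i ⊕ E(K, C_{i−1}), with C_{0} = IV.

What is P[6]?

P[6]: E(K, 0x84) = 0x7D; 0xED ⊕ 0x7D = 0x90.

P[6] = 0x90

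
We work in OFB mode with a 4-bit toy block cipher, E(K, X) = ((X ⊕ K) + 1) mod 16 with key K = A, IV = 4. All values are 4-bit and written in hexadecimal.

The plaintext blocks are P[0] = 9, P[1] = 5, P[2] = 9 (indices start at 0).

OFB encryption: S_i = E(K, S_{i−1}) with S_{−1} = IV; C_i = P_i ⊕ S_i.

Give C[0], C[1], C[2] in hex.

C[0]: S = E(K, 4) = F; 9 ⊕ F = 6.
C[1]: S = E(K, F) = 6; 5 ⊕ 6 = 3.
C[2]: S = E(K, 6) = D; 9 ⊕ D = 4.

C[0] = 6, C[1] = 3, C[2] = 4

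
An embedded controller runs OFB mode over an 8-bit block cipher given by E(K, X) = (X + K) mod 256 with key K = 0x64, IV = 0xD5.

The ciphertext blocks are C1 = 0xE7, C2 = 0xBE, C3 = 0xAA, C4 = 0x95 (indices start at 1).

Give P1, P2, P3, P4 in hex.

OFB decryption: S_i = E(K, S_{i−1}) with S_{0} = IV; P_i = C_i ⊕ S_i.
P1: S = E(K, 0xD5) = 0x39; 0xE7 ⊕ 0x39 = 0xDE.
P2: S = E(K, 0x39) = 0x9D; 0xBE ⊕ 0x9D = 0x23.
P3: S = E(K, 0x9D) = 0x01; 0xAA ⊕ 0x01 = 0xAB.
P4: S = E(K, 0x01) = 0x65; 0x95 ⊕ 0x65 = 0xF0.

P1 = 0xDE, P2 = 0x23, P3 = 0xAB, P4 = 0xF0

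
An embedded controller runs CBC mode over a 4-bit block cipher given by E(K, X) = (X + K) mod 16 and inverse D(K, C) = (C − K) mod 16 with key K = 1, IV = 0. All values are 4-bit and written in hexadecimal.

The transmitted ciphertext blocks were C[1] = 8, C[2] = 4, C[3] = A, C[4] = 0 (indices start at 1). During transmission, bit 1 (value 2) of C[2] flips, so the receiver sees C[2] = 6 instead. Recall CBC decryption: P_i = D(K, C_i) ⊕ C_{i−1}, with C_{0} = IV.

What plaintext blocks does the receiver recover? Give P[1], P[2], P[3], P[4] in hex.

Only C[2] changed, to 6. In CBC, a change in C_i garbles P_i and flips the same bit in P_{i+1}. Decrypting the received ciphertext:
P[1]: D(K, 8) = 7; 7 ⊕ 0 = 7.
P[2]: D(K, 6) = 5; 5 ⊕ 8 = D.
P[3]: D(K, A) = 9; 9 ⊕ 6 = F.
P[4]: D(K, 0) = F; F ⊕ A = 5.
Blocks that differ from the original plaintext: P[2], P[3].

P[1] = 7, P[2] = D, P[3] = F, P[4] = 5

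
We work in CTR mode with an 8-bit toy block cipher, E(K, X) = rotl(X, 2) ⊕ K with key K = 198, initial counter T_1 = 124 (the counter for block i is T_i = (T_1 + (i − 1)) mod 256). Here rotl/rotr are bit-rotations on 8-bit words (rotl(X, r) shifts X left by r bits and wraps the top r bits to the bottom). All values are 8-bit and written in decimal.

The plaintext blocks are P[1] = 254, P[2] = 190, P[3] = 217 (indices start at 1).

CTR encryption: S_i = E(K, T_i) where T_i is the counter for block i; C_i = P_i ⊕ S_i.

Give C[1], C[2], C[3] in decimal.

C[1] = 201, C[2] = 141, C[3] = 230

C[1]: T = 124, S = E(K, T) = 55; 254 ⊕ 55 = 201.
C[2]: T = 125, S = E(K, T) = 51; 190 ⊕ 51 = 141.
C[3]: T = 126, S = E(K, T) = 63; 217 ⊕ 63 = 230.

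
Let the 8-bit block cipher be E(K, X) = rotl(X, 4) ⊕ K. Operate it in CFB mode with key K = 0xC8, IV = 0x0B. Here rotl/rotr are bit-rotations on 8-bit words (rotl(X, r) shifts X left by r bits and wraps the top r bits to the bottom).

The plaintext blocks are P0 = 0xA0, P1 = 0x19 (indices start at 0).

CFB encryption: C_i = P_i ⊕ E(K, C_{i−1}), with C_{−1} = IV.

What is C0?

C0 = 0xD8

C0: E(K, 0x0B) = 0x78; 0xA0 ⊕ 0x78 = 0xD8.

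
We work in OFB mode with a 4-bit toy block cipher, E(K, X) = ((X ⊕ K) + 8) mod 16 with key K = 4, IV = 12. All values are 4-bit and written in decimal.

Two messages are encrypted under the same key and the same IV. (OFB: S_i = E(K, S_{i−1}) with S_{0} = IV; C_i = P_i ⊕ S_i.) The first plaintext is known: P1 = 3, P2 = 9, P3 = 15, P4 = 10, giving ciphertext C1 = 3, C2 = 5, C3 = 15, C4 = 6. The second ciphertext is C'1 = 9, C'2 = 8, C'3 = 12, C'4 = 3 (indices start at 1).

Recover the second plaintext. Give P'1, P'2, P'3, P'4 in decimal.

In OFB with a reused IV, both messages share the same keystream S_i, so C_i ⊕ C'_i = P_i ⊕ P'_i and thus P'_i = P_i ⊕ C_i ⊕ C'_i.
P'1: 3 ⊕ 3 ⊕ 9 = 9.
P'2: 9 ⊕ 5 ⊕ 8 = 4.
P'3: 15 ⊕ 15 ⊕ 12 = 12.
P'4: 10 ⊕ 6 ⊕ 3 = 15.

P'1 = 9, P'2 = 4, P'3 = 12, P'4 = 15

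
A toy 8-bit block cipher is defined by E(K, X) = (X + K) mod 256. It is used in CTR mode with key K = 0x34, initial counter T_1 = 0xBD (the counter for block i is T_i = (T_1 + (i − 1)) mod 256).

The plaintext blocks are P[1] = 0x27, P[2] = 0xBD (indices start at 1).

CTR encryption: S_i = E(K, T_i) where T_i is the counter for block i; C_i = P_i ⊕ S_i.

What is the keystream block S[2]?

C[1]: T = 0xBD, S = E(K, T) = 0xF1; 0x27 ⊕ 0xF1 = 0xD6.
C[2]: T = 0xBE, S = E(K, T) = 0xF2; 0xBD ⊕ 0xF2 = 0x4F.
So S[2] = 0xF2.

0xF2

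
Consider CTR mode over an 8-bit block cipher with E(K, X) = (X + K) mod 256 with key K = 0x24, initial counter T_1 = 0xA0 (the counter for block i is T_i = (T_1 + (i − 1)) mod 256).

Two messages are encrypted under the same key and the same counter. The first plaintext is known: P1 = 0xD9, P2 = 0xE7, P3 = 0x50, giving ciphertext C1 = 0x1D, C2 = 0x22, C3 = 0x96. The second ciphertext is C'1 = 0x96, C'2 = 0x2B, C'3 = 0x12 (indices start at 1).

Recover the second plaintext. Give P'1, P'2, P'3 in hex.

P'1 = 0x52, P'2 = 0xEE, P'3 = 0xD4

In CTR with a reused counter, both messages share the same keystream S_i, so C_i ⊕ C'_i = P_i ⊕ P'_i and thus P'_i = P_i ⊕ C_i ⊕ C'_i.
P'1: 0xD9 ⊕ 0x1D ⊕ 0x96 = 0x52.
P'2: 0xE7 ⊕ 0x22 ⊕ 0x2B = 0xEE.
P'3: 0x50 ⊕ 0x96 ⊕ 0x12 = 0xD4.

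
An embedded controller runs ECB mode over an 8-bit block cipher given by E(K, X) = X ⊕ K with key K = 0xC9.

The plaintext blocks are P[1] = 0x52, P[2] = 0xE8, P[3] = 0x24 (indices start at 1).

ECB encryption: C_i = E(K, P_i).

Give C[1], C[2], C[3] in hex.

C[1]: E(K, 0x52) = 0x9B.
C[2]: E(K, 0xE8) = 0x21.
C[3]: E(K, 0x24) = 0xED.

C[1] = 0x9B, C[2] = 0x21, C[3] = 0xED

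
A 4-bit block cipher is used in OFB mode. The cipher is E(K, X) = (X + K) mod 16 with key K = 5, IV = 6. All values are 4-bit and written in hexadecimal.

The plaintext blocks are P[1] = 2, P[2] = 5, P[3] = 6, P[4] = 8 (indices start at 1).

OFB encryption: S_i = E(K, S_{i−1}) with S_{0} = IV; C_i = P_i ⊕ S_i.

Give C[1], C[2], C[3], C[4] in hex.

C[1]: S = E(K, 6) = B; 2 ⊕ B = 9.
C[2]: S = E(K, B) = 0; 5 ⊕ 0 = 5.
C[3]: S = E(K, 0) = 5; 6 ⊕ 5 = 3.
C[4]: S = E(K, 5) = A; 8 ⊕ A = 2.

C[1] = 9, C[2] = 5, C[3] = 3, C[4] = 2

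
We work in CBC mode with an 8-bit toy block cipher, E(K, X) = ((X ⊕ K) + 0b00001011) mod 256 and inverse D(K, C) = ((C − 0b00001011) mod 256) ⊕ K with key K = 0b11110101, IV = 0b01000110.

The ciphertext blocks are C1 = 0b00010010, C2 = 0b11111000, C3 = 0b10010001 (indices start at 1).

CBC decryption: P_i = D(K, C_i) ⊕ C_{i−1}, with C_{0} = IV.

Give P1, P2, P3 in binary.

P1: D(K, 0b00010010) = 0b11110010; 0b11110010 ⊕ 0b01000110 = 0b10110100.
P2: D(K, 0b11111000) = 0b00011000; 0b00011000 ⊕ 0b00010010 = 0b00001010.
P3: D(K, 0b10010001) = 0b01110011; 0b01110011 ⊕ 0b11111000 = 0b10001011.

P1 = 0b10110100, P2 = 0b00001010, P3 = 0b10001011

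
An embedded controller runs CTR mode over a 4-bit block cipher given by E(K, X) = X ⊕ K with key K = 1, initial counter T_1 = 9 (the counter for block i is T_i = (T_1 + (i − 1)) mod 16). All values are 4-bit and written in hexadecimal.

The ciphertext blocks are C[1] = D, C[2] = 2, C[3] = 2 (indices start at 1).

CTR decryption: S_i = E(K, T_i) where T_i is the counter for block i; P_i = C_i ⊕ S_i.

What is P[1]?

P[1]: T = 9, S = E(K, T) = 8; D ⊕ 8 = 5.

P[1] = 5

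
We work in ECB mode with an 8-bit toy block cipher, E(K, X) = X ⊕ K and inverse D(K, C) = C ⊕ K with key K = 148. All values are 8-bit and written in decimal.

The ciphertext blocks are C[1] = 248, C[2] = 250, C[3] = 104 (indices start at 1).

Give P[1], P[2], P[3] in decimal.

P[1] = 108, P[2] = 110, P[3] = 252

ECB decryption: P_i = D(K, C_i).
P[1]: D(K, 248) = 108.
P[2]: D(K, 250) = 110.
P[3]: D(K, 104) = 252.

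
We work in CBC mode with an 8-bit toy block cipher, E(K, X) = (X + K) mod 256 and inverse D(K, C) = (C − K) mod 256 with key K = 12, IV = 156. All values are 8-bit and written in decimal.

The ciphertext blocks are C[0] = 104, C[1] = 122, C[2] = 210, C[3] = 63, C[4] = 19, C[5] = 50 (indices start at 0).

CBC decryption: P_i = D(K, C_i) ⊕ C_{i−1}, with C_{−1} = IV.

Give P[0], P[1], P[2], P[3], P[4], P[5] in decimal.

P[0]: D(K, 104) = 92; 92 ⊕ 156 = 192.
P[1]: D(K, 122) = 110; 110 ⊕ 104 = 6.
P[2]: D(K, 210) = 198; 198 ⊕ 122 = 188.
P[3]: D(K, 63) = 51; 51 ⊕ 210 = 225.
P[4]: D(K, 19) = 7; 7 ⊕ 63 = 56.
P[5]: D(K, 50) = 38; 38 ⊕ 19 = 53.

P[0] = 192, P[1] = 6, P[2] = 188, P[3] = 225, P[4] = 56, P[5] = 53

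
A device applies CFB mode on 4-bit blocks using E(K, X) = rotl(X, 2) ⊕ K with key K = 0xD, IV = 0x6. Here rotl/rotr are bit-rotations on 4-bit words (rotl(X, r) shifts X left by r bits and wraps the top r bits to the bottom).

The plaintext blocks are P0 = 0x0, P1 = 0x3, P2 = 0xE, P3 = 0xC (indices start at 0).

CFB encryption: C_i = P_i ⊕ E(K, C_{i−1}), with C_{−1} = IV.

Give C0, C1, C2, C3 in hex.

C0 = 0x4, C1 = 0xF, C2 = 0xC, C3 = 0x2

C0: E(K, 0x6) = 0x4; 0x0 ⊕ 0x4 = 0x4.
C1: E(K, 0x4) = 0xC; 0x3 ⊕ 0xC = 0xF.
C2: E(K, 0xF) = 0x2; 0xE ⊕ 0x2 = 0xC.
C3: E(K, 0xC) = 0xE; 0xC ⊕ 0xE = 0x2.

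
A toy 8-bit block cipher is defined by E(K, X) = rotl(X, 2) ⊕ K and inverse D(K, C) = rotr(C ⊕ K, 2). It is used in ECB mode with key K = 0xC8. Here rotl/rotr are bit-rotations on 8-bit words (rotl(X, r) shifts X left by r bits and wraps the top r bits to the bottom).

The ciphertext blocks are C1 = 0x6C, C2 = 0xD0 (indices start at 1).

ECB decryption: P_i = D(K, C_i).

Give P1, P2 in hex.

P1 = 0x29, P2 = 0x06

P1: D(K, 0x6C) = 0x29.
P2: D(K, 0xD0) = 0x06.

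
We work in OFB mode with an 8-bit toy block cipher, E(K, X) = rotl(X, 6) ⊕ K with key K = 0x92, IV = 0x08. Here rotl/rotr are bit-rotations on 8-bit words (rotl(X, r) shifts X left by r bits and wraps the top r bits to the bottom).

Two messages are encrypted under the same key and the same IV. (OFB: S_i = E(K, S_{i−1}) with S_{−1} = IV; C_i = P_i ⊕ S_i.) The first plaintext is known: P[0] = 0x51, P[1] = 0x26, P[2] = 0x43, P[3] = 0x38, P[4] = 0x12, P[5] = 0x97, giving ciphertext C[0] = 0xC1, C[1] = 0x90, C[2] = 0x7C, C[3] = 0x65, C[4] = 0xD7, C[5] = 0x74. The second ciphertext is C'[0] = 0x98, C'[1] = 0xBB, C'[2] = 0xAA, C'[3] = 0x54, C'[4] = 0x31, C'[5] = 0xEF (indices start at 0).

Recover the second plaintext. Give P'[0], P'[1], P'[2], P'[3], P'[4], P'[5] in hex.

In OFB with a reused IV, both messages share the same keystream S_i, so C_i ⊕ C'_i = P_i ⊕ P'_i and thus P'_i = P_i ⊕ C_i ⊕ C'_i.
P'[0]: 0x51 ⊕ 0xC1 ⊕ 0x98 = 0x08.
P'[1]: 0x26 ⊕ 0x90 ⊕ 0xBB = 0x0D.
P'[2]: 0x43 ⊕ 0x7C ⊕ 0xAA = 0x95.
P'[3]: 0x38 ⊕ 0x65 ⊕ 0x54 = 0x09.
P'[4]: 0x12 ⊕ 0xD7 ⊕ 0x31 = 0xF4.
P'[5]: 0x97 ⊕ 0x74 ⊕ 0xEF = 0x0C.

P'[0] = 0x08, P'[1] = 0x0D, P'[2] = 0x95, P'[3] = 0x09, P'[4] = 0xF4, P'[5] = 0x0C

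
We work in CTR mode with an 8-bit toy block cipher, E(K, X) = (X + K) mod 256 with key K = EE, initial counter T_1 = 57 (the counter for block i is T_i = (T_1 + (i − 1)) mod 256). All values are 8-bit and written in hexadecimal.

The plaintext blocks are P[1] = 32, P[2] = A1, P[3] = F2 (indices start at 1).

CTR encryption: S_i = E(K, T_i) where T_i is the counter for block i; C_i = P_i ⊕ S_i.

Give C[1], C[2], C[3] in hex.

C[1]: T = 57, S = E(K, T) = 45; 32 ⊕ 45 = 77.
C[2]: T = 58, S = E(K, T) = 46; A1 ⊕ 46 = E7.
C[3]: T = 59, S = E(K, T) = 47; F2 ⊕ 47 = B5.

C[1] = 77, C[2] = E7, C[3] = B5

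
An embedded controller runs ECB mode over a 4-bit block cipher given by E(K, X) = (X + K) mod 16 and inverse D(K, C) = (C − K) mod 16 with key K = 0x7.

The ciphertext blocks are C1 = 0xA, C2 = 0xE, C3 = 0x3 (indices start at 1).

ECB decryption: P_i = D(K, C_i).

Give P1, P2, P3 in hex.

P1: D(K, 0xA) = 0x3.
P2: D(K, 0xE) = 0x7.
P3: D(K, 0x3) = 0xC.

P1 = 0x3, P2 = 0x7, P3 = 0xC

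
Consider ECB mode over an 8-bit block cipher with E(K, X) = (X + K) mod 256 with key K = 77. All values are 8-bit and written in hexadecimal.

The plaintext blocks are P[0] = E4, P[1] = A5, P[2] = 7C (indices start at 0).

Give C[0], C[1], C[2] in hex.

ECB encryption: C_i = E(K, P_i).
C[0]: E(K, E4) = 5B.
C[1]: E(K, A5) = 1C.
C[2]: E(K, 7C) = F3.

C[0] = 5B, C[1] = 1C, C[2] = F3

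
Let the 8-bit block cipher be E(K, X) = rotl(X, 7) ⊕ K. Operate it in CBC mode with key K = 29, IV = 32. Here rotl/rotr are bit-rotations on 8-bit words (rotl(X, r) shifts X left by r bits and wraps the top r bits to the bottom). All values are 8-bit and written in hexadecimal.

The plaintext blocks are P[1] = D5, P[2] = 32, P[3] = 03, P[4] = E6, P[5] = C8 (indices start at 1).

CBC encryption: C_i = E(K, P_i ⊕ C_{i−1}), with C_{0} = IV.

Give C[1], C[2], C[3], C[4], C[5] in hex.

C[1]: P[1] ⊕ 32 = E7; E(K, E7) = DA.
C[2]: P[2] ⊕ DA = E8; E(K, E8) = 5D.
C[3]: P[3] ⊕ 5D = 5E; E(K, 5E) = 06.
C[4]: P[4] ⊕ 06 = E0; E(K, E0) = 59.
C[5]: P[5] ⊕ 59 = 91; E(K, 91) = E1.

C[1] = DA, C[2] = 5D, C[3] = 06, C[4] = 59, C[5] = E1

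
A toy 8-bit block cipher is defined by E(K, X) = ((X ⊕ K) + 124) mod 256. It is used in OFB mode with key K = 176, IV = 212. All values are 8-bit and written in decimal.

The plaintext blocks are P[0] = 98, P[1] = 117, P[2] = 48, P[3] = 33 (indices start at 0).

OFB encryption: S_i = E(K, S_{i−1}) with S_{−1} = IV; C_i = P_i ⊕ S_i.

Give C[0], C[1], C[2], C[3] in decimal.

C[0]: S = E(K, 212) = 224; 98 ⊕ 224 = 130.
C[1]: S = E(K, 224) = 204; 117 ⊕ 204 = 185.
C[2]: S = E(K, 204) = 248; 48 ⊕ 248 = 200.
C[3]: S = E(K, 248) = 196; 33 ⊕ 196 = 229.

C[0] = 130, C[1] = 185, C[2] = 200, C[3] = 229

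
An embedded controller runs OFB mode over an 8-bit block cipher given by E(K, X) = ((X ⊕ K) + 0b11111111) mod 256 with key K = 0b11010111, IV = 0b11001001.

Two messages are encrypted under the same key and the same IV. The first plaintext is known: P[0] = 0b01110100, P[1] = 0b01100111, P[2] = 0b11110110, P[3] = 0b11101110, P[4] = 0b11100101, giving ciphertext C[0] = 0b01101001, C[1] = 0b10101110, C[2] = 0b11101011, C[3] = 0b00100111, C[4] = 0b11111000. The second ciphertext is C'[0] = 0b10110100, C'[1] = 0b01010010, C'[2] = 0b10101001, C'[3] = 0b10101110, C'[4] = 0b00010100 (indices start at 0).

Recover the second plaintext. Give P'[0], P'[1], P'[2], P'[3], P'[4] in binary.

P'[0] = 0b10101001, P'[1] = 0b10011011, P'[2] = 0b10110100, P'[3] = 0b01100111, P'[4] = 0b00001001

In OFB with a reused IV, both messages share the same keystream S_i, so C_i ⊕ C'_i = P_i ⊕ P'_i and thus P'_i = P_i ⊕ C_i ⊕ C'_i.
P'[0]: 0b01110100 ⊕ 0b01101001 ⊕ 0b10110100 = 0b10101001.
P'[1]: 0b01100111 ⊕ 0b10101110 ⊕ 0b01010010 = 0b10011011.
P'[2]: 0b11110110 ⊕ 0b11101011 ⊕ 0b10101001 = 0b10110100.
P'[3]: 0b11101110 ⊕ 0b00100111 ⊕ 0b10101110 = 0b01100111.
P'[4]: 0b11100101 ⊕ 0b11111000 ⊕ 0b00010100 = 0b00001001.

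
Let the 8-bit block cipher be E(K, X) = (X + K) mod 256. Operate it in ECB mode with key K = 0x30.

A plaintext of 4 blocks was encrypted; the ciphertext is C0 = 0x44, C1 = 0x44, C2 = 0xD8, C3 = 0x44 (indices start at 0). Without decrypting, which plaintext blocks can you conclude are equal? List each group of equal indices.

P0 = P1 = P3

ECB encrypts each block independently with the same key, so equal ciphertext blocks imply equal plaintext blocks.
C0 = C1 = C3 = 0x44, so P0 = P1 = P3.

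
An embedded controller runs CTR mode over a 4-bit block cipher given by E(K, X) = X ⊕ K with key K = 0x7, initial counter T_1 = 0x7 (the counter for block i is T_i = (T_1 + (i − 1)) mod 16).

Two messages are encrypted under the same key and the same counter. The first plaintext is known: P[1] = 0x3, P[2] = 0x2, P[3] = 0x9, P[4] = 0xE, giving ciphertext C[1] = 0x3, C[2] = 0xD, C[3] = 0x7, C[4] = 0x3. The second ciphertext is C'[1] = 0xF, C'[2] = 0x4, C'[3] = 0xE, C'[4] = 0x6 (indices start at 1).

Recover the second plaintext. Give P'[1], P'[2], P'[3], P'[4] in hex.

P'[1] = 0xF, P'[2] = 0xB, P'[3] = 0x0, P'[4] = 0xB

In CTR with a reused counter, both messages share the same keystream S_i, so C_i ⊕ C'_i = P_i ⊕ P'_i and thus P'_i = P_i ⊕ C_i ⊕ C'_i.
P'[1]: 0x3 ⊕ 0x3 ⊕ 0xF = 0xF.
P'[2]: 0x2 ⊕ 0xD ⊕ 0x4 = 0xB.
P'[3]: 0x9 ⊕ 0x7 ⊕ 0xE = 0x0.
P'[4]: 0xE ⊕ 0x3 ⊕ 0x6 = 0xB.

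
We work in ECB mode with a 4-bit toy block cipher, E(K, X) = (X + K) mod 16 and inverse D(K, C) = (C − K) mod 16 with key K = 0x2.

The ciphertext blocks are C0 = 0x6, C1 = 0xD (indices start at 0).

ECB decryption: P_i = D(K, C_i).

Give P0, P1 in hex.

P0 = 0x4, P1 = 0xB

P0: D(K, 0x6) = 0x4.
P1: D(K, 0xD) = 0xB.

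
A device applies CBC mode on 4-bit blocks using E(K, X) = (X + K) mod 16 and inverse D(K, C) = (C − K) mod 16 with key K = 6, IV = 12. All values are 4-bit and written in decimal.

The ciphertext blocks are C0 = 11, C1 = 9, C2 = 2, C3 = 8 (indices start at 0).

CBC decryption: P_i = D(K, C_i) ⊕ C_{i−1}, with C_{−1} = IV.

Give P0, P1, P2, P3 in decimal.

P0: D(K, 11) = 5; 5 ⊕ 12 = 9.
P1: D(K, 9) = 3; 3 ⊕ 11 = 8.
P2: D(K, 2) = 12; 12 ⊕ 9 = 5.
P3: D(K, 8) = 2; 2 ⊕ 2 = 0.

P0 = 9, P1 = 8, P2 = 5, P3 = 0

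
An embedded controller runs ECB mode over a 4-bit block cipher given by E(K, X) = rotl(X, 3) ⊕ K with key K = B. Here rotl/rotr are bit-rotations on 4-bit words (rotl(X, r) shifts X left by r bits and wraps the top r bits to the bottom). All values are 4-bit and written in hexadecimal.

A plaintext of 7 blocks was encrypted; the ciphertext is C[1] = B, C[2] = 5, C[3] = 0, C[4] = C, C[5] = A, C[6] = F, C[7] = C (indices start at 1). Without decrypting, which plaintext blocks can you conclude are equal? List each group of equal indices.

P[4] = P[7]

ECB encrypts each block independently with the same key, so equal ciphertext blocks imply equal plaintext blocks.
C[4] = C[7] = C, so P[4] = P[7].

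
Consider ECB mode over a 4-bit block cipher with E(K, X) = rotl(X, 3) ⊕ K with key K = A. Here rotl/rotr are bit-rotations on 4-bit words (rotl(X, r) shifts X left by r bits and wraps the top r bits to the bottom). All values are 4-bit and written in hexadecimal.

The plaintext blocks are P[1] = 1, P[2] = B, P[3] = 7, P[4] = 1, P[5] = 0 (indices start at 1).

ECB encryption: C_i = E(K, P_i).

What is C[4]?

C[4] = 2

C[4]: E(K, 1) = 2.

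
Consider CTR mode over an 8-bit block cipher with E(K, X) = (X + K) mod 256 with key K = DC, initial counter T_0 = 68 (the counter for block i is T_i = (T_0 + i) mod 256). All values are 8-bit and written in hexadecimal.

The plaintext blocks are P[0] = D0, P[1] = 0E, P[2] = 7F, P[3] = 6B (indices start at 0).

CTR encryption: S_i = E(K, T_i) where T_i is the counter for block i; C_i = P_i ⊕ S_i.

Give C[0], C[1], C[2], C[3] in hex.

C[0] = 94, C[1] = 4B, C[2] = 39, C[3] = 2C

C[0]: T = 68, S = E(K, T) = 44; D0 ⊕ 44 = 94.
C[1]: T = 69, S = E(K, T) = 45; 0E ⊕ 45 = 4B.
C[2]: T = 6A, S = E(K, T) = 46; 7F ⊕ 46 = 39.
C[3]: T = 6B, S = E(K, T) = 47; 6B ⊕ 47 = 2C.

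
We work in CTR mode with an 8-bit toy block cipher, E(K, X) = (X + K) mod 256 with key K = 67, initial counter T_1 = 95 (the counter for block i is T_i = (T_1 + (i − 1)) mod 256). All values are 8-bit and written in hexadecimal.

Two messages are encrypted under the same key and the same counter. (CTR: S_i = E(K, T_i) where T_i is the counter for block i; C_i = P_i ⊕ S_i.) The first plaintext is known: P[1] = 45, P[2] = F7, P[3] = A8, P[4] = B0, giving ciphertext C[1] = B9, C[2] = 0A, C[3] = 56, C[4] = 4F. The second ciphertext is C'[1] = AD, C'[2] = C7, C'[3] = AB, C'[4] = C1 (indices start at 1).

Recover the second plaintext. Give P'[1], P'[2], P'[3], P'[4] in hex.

P'[1] = 51, P'[2] = 3A, P'[3] = 55, P'[4] = 3E

In CTR with a reused counter, both messages share the same keystream S_i, so C_i ⊕ C'_i = P_i ⊕ P'_i and thus P'_i = P_i ⊕ C_i ⊕ C'_i.
P'[1]: 45 ⊕ B9 ⊕ AD = 51.
P'[2]: F7 ⊕ 0A ⊕ C7 = 3A.
P'[3]: A8 ⊕ 56 ⊕ AB = 55.
P'[4]: B0 ⊕ 4F ⊕ C1 = 3E.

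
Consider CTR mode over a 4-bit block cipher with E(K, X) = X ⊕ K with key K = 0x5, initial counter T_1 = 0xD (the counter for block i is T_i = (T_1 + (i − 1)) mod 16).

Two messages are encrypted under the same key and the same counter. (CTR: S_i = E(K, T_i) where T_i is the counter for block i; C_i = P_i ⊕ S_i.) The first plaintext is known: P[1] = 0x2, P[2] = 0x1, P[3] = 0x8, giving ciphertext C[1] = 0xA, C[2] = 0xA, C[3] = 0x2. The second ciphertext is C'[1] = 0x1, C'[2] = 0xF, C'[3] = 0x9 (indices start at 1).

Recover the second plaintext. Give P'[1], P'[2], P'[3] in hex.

In CTR with a reused counter, both messages share the same keystream S_i, so C_i ⊕ C'_i = P_i ⊕ P'_i and thus P'_i = P_i ⊕ C_i ⊕ C'_i.
P'[1]: 0x2 ⊕ 0xA ⊕ 0x1 = 0x9.
P'[2]: 0x1 ⊕ 0xA ⊕ 0xF = 0x4.
P'[3]: 0x8 ⊕ 0x2 ⊕ 0x9 = 0x3.

P'[1] = 0x9, P'[2] = 0x4, P'[3] = 0x3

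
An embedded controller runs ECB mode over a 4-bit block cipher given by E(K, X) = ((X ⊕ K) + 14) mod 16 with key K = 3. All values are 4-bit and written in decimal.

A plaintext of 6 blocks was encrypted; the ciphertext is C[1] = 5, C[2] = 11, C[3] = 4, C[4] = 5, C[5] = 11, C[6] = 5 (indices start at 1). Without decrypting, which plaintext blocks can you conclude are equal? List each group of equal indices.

P[1] = P[4] = P[6]; P[2] = P[5]

ECB encrypts each block independently with the same key, so equal ciphertext blocks imply equal plaintext blocks.
C[1] = C[4] = C[6] = 5, so P[1] = P[4] = P[6].
C[2] = C[5] = 11, so P[2] = P[5].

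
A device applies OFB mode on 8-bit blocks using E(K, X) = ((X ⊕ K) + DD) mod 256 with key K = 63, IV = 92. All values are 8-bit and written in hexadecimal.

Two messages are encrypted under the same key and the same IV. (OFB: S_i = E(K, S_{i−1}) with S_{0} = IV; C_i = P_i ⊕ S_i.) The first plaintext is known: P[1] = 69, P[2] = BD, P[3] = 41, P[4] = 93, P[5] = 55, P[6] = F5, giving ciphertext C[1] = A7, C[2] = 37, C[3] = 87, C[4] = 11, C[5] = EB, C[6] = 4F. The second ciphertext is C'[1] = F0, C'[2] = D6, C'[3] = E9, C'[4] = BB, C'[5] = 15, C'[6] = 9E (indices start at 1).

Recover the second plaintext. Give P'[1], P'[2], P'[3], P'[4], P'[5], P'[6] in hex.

P'[1] = 3E, P'[2] = 5C, P'[3] = 2F, P'[4] = 39, P'[5] = AB, P'[6] = 24

In OFB with a reused IV, both messages share the same keystream S_i, so C_i ⊕ C'_i = P_i ⊕ P'_i and thus P'_i = P_i ⊕ C_i ⊕ C'_i.
P'[1]: 69 ⊕ A7 ⊕ F0 = 3E.
P'[2]: BD ⊕ 37 ⊕ D6 = 5C.
P'[3]: 41 ⊕ 87 ⊕ E9 = 2F.
P'[4]: 93 ⊕ 11 ⊕ BB = 39.
P'[5]: 55 ⊕ EB ⊕ 15 = AB.
P'[6]: F5 ⊕ 4F ⊕ 9E = 24.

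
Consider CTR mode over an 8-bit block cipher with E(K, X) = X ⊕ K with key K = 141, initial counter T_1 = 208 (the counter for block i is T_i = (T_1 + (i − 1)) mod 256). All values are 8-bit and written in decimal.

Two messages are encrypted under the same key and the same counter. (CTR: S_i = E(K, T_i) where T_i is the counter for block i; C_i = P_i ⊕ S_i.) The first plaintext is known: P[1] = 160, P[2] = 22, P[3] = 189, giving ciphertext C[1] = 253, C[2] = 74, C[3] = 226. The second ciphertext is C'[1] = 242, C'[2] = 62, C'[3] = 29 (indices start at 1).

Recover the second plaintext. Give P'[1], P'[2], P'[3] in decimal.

P'[1] = 175, P'[2] = 98, P'[3] = 66

In CTR with a reused counter, both messages share the same keystream S_i, so C_i ⊕ C'_i = P_i ⊕ P'_i and thus P'_i = P_i ⊕ C_i ⊕ C'_i.
P'[1]: 160 ⊕ 253 ⊕ 242 = 175.
P'[2]: 22 ⊕ 74 ⊕ 62 = 98.
P'[3]: 189 ⊕ 226 ⊕ 29 = 66.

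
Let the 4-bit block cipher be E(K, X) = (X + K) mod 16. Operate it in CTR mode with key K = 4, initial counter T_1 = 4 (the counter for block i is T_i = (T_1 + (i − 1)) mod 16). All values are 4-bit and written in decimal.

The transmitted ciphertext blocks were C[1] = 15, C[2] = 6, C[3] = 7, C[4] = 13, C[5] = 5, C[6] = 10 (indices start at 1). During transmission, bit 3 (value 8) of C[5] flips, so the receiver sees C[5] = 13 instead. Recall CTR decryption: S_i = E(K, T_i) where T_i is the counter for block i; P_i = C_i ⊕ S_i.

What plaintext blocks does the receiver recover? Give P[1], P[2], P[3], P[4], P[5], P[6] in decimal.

P[1] = 7, P[2] = 15, P[3] = 13, P[4] = 6, P[5] = 1, P[6] = 7

Only C[5] changed, to 13. In CTR, a change in C_i flips the same bit in P_i only; the keystream is unaffected. Decrypting the received ciphertext:
P[1]: T = 4, S = E(K, T) = 8; 15 ⊕ 8 = 7.
P[2]: T = 5, S = E(K, T) = 9; 6 ⊕ 9 = 15.
P[3]: T = 6, S = E(K, T) = 10; 7 ⊕ 10 = 13.
P[4]: T = 7, S = E(K, T) = 11; 13 ⊕ 11 = 6.
P[5]: T = 8, S = E(K, T) = 12; 13 ⊕ 12 = 1.
P[6]: T = 9, S = E(K, T) = 13; 10 ⊕ 13 = 7.
Blocks that differ from the original plaintext: P[5].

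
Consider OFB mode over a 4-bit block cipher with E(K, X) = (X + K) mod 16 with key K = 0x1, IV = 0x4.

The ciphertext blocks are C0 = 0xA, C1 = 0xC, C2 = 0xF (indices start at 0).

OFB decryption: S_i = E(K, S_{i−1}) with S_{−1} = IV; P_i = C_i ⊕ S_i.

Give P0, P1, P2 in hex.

P0 = 0xF, P1 = 0xA, P2 = 0x8

P0: S = E(K, 0x4) = 0x5; 0xA ⊕ 0x5 = 0xF.
P1: S = E(K, 0x5) = 0x6; 0xC ⊕ 0x6 = 0xA.
P2: S = E(K, 0x6) = 0x7; 0xF ⊕ 0x7 = 0x8.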